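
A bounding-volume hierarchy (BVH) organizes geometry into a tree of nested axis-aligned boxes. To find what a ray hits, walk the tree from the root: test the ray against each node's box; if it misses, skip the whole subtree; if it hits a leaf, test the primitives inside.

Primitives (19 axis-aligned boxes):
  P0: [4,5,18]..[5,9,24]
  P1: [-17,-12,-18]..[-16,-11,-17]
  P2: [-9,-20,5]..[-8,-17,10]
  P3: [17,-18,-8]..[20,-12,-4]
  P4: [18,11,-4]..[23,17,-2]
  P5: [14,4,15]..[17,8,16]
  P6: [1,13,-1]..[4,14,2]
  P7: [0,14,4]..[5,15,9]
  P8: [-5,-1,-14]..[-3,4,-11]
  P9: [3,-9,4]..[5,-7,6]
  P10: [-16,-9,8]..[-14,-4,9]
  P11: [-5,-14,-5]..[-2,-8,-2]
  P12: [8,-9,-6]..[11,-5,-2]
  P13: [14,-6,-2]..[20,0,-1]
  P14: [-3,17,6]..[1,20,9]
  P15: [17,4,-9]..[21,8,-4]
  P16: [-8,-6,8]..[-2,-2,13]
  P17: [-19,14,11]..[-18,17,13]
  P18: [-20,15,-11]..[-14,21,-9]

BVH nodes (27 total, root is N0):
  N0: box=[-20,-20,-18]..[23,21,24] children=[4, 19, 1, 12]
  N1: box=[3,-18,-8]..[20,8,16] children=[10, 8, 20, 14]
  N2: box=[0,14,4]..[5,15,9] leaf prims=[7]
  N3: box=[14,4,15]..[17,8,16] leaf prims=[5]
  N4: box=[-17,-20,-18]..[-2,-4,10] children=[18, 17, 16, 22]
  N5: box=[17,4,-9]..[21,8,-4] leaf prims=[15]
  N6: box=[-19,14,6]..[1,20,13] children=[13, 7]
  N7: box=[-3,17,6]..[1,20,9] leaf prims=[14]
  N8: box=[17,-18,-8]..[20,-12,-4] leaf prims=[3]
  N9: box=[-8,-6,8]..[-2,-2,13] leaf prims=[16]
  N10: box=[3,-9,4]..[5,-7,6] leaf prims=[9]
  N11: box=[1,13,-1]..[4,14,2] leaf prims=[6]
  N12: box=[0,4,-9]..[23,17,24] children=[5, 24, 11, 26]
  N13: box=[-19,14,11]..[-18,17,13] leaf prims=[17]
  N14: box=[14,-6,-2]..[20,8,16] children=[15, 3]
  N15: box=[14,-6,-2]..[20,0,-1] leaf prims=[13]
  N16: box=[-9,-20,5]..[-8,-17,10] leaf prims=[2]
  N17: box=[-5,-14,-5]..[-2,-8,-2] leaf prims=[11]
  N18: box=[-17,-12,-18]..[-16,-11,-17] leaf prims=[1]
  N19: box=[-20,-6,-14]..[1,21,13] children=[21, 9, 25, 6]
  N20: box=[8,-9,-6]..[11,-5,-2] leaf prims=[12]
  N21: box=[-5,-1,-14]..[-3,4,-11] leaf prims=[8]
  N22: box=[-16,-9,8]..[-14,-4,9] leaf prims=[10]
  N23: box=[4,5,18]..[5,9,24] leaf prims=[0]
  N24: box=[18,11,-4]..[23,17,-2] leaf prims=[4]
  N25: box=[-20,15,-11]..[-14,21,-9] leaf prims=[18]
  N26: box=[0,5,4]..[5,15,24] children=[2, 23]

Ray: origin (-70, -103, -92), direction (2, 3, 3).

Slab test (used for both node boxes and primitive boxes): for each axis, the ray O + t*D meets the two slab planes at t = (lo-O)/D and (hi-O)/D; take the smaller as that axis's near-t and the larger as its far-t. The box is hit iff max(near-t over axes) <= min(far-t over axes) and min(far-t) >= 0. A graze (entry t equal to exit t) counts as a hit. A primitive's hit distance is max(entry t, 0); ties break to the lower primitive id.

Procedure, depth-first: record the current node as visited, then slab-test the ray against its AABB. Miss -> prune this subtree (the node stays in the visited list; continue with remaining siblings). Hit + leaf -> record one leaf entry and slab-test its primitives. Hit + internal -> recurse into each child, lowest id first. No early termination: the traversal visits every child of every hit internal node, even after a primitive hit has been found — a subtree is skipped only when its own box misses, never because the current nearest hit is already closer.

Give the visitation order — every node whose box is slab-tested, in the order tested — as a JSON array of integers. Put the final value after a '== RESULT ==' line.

Traverse from the root:
N0 x:[25,93/2] y:[83/3,124/3] z:[74/3,116/3] -> hit [83/3,116/3], descend [1, 4, 12, 19]
  N1 x:[73/2,45] y:[85/3,37] z:[28,36] -> miss, prune
  N4 x:[53/2,34] y:[83/3,33] z:[74/3,34] -> hit [83/3,33], descend [16, 17, 18, 22]
    N16 x:[61/2,31] y:[83/3,86/3] z:[97/3,34] -> miss, prune
    N17 x:[65/2,34] y:[89/3,95/3] z:[29,30] -> miss, prune
    N18 x:[53/2,27] y:[91/3,92/3] z:[74/3,25] -> miss, prune
    N22 x:[27,28] y:[94/3,33] z:[100/3,101/3] -> miss, prune
  N12 x:[35,93/2] y:[107/3,40] z:[83/3,116/3] -> hit [107/3,116/3], descend [5, 11, 24, 26]
    N5 x:[87/2,91/2] y:[107/3,37] z:[83/3,88/3] -> miss, prune
    N11 x:[71/2,37] y:[116/3,39] z:[91/3,94/3] -> miss, prune
    N24 x:[44,93/2] y:[38,40] z:[88/3,30] -> miss, prune
    N26 x:[35,75/2] y:[36,118/3] z:[32,116/3] -> hit [36,75/2], descend [2, 23]
      N2 x:[35,75/2] y:[39,118/3] z:[32,101/3] -> miss, prune
      N23 x:[37,75/2] y:[36,112/3] z:[110/3,116/3] -> hit [37,112/3] leaf, test {P0@t=37}
  N19 x:[25,71/2] y:[97/3,124/3] z:[26,35] -> hit [97/3,35], descend [6, 9, 21, 25]
    N6 x:[51/2,71/2] y:[39,41] z:[98/3,35] -> miss, prune
    N9 x:[31,34] y:[97/3,101/3] z:[100/3,35] -> hit [100/3,101/3] leaf, test {P16@t=100/3}
    N21 x:[65/2,67/2] y:[34,107/3] z:[26,27] -> miss, prune
    N25 x:[25,28] y:[118/3,124/3] z:[27,83/3] -> miss, prune

19 AABB tests over nodes [0, 1, 4, 16, 17, 18, 22, 12, 5, 11, 24, 26, 2, 23, 19, 6, 9, 21, 25]; 2 leaves entered; closest P16.

== RESULT ==
[0, 1, 4, 16, 17, 18, 22, 12, 5, 11, 24, 26, 2, 23, 19, 6, 9, 21, 25]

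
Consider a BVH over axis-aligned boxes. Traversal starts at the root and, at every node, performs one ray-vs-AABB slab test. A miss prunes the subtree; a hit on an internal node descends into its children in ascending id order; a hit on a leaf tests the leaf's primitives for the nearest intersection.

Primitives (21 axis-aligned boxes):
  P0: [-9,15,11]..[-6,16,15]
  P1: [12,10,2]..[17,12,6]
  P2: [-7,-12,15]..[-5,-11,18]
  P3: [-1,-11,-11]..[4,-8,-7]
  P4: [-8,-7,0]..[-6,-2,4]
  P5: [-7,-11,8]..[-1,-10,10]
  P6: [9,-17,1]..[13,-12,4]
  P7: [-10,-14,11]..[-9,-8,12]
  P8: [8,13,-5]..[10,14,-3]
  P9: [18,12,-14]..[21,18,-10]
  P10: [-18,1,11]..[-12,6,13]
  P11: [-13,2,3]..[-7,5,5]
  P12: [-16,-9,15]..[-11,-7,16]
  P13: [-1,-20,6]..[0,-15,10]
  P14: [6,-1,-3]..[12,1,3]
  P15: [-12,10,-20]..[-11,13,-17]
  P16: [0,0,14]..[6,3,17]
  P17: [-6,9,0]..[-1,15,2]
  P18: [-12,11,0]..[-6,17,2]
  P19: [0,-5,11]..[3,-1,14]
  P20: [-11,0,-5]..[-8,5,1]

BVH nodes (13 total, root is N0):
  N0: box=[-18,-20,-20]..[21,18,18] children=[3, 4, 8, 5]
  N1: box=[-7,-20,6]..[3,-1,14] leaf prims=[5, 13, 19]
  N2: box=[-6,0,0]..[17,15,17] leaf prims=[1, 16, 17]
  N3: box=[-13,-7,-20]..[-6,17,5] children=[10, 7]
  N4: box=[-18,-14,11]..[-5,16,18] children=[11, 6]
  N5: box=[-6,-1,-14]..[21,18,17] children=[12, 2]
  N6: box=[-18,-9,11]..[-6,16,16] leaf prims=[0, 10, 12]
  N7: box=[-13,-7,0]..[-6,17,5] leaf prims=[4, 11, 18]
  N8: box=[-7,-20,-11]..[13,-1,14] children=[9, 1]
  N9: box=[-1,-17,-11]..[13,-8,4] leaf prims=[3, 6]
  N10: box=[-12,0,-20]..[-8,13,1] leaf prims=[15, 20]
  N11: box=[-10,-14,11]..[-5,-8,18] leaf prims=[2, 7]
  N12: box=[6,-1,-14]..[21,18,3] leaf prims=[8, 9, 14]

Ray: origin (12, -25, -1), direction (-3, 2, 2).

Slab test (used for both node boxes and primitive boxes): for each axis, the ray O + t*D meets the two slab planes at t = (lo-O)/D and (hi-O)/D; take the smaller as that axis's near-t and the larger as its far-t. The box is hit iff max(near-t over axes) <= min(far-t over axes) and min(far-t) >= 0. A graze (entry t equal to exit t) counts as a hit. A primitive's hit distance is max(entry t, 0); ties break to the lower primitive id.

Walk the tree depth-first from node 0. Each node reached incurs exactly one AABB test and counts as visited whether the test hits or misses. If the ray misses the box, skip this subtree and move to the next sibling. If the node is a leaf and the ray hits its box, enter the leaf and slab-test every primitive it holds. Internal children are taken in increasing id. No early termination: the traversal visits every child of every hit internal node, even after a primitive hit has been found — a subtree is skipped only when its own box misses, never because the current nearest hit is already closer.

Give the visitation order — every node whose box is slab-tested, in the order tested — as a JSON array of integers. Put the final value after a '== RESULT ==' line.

Trace the traversal:
N0 x:[-3,10] y:[5/2,43/2] z:[-19/2,19/2] -> hit [5/2,19/2], descend [3, 4, 5, 8]
  N3 x:[6,25/3] y:[9,21] z:[-19/2,3] -> miss, prune
  N4 x:[17/3,10] y:[11/2,41/2] z:[6,19/2] -> hit [6,19/2], descend [6, 11]
    N6 x:[6,10] y:[8,41/2] z:[6,17/2] -> hit [8,17/2] leaf, test {P0(miss), P10(miss), P12@t=8}
    N11 x:[17/3,22/3] y:[11/2,17/2] z:[6,19/2] -> hit [6,22/3] leaf, test {P2(miss), P7(miss)}
  N5 x:[-3,6] y:[12,43/2] z:[-13/2,9] -> miss, prune
  N8 x:[-1/3,19/3] y:[5/2,12] z:[-5,15/2] -> hit [5/2,19/3], descend [1, 9]
    N1 x:[3,19/3] y:[5/2,12] z:[7/2,15/2] -> hit [7/2,19/3] leaf, test {P5(miss), P13@t=4, P19(miss)}
    N9 x:[-1/3,13/3] y:[4,17/2] z:[-5,5/2] -> miss, prune

Visited [0, 3, 4, 6, 11, 5, 8, 1, 9]. Tests: 9 box, 3 leaf. Nearest: P13.

== RESULT ==
[0, 3, 4, 6, 11, 5, 8, 1, 9]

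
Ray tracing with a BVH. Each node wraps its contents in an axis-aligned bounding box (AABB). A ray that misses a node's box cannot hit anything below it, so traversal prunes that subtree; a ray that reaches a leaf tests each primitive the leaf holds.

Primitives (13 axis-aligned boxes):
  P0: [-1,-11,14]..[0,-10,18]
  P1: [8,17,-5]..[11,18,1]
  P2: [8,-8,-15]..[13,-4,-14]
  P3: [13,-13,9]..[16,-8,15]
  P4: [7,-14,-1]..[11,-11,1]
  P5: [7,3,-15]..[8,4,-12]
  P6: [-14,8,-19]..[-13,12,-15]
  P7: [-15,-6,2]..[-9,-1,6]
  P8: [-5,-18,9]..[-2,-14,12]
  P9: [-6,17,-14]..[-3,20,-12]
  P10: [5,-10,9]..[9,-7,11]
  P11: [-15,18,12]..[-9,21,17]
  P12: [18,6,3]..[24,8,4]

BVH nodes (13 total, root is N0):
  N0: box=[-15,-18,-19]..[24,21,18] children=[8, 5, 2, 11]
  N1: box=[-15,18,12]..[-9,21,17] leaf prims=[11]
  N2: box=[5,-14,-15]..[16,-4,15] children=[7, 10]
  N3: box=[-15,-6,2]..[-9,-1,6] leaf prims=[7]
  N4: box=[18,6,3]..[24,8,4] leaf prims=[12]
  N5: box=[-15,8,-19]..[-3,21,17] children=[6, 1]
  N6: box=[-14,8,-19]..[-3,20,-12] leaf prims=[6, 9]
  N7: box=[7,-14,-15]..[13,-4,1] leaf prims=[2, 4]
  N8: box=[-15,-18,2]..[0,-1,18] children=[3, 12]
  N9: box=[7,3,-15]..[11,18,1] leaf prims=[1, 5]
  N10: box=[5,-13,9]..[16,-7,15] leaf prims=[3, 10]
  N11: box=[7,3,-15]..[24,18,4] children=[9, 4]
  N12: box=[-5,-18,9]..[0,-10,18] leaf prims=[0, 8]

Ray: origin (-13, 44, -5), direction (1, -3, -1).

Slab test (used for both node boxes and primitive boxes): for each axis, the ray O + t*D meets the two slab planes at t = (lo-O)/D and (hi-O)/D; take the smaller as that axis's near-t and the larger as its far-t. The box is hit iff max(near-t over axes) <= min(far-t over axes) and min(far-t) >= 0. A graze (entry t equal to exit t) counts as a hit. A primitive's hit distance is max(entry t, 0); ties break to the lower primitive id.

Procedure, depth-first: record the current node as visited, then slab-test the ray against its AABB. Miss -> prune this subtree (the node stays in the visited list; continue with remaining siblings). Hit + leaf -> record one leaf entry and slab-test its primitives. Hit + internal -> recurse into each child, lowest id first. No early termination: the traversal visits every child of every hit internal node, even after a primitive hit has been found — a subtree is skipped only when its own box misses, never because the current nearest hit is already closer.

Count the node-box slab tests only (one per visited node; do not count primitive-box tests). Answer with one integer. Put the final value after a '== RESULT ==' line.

Traverse from the root:
N0 x:[-2,37] y:[23/3,62/3] z:[-23,14] -> hit [23/3,14], descend [2, 5, 8, 11]
  N2 x:[18,29] y:[16,58/3] z:[-20,10] -> miss, prune
  N5 x:[-2,10] y:[23/3,12] z:[-22,14] -> hit [23/3,10], descend [1, 6]
    N1 x:[-2,4] y:[23/3,26/3] z:[-22,-17] -> miss, prune
    N6 x:[-1,10] y:[8,12] z:[7,14] -> hit [8,10] leaf, test {P6(miss), P9@t=8}
  N8 x:[-2,13] y:[15,62/3] z:[-23,-7] -> miss, prune
  N11 x:[20,37] y:[26/3,41/3] z:[-9,10] -> miss, prune

7 AABB tests over nodes [0, 2, 5, 1, 6, 8, 11]; 1 leaf entered; closest P9.

== RESULT ==
7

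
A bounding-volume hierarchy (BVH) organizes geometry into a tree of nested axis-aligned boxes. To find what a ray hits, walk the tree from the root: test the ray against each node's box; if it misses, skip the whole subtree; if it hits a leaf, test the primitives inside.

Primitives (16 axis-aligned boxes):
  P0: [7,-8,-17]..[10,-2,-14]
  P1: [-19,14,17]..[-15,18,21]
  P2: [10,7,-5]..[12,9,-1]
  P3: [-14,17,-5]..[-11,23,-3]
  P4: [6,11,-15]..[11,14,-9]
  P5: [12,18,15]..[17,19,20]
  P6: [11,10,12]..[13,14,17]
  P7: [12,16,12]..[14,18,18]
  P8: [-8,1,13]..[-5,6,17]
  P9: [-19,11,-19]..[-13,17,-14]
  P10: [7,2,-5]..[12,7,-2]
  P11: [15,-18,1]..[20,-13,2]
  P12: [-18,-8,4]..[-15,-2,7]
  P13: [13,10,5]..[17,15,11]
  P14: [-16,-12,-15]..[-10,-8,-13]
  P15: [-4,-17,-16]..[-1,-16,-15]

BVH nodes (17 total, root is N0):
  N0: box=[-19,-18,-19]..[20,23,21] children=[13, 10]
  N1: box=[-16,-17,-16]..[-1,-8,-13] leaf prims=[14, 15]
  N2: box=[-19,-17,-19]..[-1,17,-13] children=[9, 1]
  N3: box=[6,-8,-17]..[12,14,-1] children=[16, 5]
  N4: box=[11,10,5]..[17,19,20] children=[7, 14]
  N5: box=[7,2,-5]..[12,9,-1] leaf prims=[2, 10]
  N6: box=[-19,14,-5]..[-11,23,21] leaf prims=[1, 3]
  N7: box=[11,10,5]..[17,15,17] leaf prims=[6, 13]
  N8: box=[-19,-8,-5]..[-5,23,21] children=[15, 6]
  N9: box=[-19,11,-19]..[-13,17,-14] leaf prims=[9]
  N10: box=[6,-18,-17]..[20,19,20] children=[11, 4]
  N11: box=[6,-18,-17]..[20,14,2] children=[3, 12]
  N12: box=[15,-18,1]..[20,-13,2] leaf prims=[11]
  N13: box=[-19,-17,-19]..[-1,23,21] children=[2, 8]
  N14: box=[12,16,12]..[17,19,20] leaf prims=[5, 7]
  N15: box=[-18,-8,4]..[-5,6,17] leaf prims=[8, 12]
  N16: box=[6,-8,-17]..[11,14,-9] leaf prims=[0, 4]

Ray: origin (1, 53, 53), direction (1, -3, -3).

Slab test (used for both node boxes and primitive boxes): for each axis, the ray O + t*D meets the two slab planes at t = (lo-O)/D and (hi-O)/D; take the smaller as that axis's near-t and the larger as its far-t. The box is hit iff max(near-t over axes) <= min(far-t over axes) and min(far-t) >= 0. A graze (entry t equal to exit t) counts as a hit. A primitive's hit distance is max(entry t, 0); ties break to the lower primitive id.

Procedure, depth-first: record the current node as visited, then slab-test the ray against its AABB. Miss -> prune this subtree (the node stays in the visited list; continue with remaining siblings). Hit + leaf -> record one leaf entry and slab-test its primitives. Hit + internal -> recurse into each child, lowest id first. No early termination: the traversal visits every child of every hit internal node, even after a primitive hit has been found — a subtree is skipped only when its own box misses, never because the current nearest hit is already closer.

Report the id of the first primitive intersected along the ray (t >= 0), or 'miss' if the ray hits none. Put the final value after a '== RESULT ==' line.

Trace the traversal:
N0 x:[-20,19] y:[10,71/3] z:[32/3,24] -> hit [32/3,19], descend [10, 13]
  N10 x:[5,19] y:[34/3,71/3] z:[11,70/3] -> hit [34/3,19], descend [4, 11]
    N4 x:[10,16] y:[34/3,43/3] z:[11,16] -> hit [34/3,43/3], descend [7, 14]
      N7 x:[10,16] y:[38/3,43/3] z:[12,16] -> hit [38/3,43/3] leaf, test {P6(miss), P13@t=14}
      N14 x:[11,16] y:[34/3,37/3] z:[11,41/3] -> hit [34/3,37/3] leaf, test {P5@t=34/3, P7@t=35/3}
    N11 x:[5,19] y:[13,71/3] z:[17,70/3] -> hit [17,19], descend [3, 12]
      N3 x:[5,11] y:[13,61/3] z:[18,70/3] -> miss, prune
      N12 x:[14,19] y:[22,71/3] z:[17,52/3] -> miss, prune
  N13 x:[-20,-2] y:[10,70/3] z:[32/3,24] -> miss, prune

9 AABB tests over nodes [0, 10, 4, 7, 14, 11, 3, 12, 13]; 2 leaves entered; closest P5.

== RESULT ==
5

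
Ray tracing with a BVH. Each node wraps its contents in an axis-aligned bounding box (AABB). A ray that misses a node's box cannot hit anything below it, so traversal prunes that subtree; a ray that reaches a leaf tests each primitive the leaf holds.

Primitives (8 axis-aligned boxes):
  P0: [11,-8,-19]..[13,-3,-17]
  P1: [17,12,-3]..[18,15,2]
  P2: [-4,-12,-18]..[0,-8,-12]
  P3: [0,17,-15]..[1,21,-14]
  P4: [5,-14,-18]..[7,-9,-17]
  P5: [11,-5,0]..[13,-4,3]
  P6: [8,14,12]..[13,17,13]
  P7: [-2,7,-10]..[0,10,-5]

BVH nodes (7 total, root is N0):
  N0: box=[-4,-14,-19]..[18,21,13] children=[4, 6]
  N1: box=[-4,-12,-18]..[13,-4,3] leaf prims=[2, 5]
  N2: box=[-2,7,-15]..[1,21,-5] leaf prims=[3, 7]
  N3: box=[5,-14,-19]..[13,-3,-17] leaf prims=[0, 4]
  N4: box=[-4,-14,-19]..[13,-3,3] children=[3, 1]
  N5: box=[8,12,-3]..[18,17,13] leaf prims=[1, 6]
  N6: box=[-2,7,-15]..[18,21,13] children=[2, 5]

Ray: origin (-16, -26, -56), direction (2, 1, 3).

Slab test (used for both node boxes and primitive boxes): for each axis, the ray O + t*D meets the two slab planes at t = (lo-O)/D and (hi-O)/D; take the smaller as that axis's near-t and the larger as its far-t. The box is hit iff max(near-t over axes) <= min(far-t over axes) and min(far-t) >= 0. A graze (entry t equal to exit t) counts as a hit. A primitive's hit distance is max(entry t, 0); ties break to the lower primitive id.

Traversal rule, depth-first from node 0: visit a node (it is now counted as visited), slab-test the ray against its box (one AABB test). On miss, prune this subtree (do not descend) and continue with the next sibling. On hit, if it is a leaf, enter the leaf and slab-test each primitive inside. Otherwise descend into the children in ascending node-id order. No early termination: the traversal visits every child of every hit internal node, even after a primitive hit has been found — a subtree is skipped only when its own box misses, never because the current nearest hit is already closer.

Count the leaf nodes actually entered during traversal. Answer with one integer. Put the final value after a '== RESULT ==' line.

Trace the traversal:
N0 x:[6,17] y:[12,47] z:[37/3,23] -> hit [37/3,17], descend [4, 6]
  N4 x:[6,29/2] y:[12,23] z:[37/3,59/3] -> hit [37/3,29/2], descend [1, 3]
    N1 x:[6,29/2] y:[14,22] z:[38/3,59/3] -> hit [14,29/2] leaf, test {P2(miss), P5(miss)}
    N3 x:[21/2,29/2] y:[12,23] z:[37/3,13] -> hit [37/3,13] leaf, test {P0(miss), P4(miss)}
  N6 x:[7,17] y:[33,47] z:[41/3,23] -> miss, prune

Summary -> nodes [0, 4, 1, 3, 6]; box-tests=5; leaf-entries=2; first=miss

== RESULT ==
2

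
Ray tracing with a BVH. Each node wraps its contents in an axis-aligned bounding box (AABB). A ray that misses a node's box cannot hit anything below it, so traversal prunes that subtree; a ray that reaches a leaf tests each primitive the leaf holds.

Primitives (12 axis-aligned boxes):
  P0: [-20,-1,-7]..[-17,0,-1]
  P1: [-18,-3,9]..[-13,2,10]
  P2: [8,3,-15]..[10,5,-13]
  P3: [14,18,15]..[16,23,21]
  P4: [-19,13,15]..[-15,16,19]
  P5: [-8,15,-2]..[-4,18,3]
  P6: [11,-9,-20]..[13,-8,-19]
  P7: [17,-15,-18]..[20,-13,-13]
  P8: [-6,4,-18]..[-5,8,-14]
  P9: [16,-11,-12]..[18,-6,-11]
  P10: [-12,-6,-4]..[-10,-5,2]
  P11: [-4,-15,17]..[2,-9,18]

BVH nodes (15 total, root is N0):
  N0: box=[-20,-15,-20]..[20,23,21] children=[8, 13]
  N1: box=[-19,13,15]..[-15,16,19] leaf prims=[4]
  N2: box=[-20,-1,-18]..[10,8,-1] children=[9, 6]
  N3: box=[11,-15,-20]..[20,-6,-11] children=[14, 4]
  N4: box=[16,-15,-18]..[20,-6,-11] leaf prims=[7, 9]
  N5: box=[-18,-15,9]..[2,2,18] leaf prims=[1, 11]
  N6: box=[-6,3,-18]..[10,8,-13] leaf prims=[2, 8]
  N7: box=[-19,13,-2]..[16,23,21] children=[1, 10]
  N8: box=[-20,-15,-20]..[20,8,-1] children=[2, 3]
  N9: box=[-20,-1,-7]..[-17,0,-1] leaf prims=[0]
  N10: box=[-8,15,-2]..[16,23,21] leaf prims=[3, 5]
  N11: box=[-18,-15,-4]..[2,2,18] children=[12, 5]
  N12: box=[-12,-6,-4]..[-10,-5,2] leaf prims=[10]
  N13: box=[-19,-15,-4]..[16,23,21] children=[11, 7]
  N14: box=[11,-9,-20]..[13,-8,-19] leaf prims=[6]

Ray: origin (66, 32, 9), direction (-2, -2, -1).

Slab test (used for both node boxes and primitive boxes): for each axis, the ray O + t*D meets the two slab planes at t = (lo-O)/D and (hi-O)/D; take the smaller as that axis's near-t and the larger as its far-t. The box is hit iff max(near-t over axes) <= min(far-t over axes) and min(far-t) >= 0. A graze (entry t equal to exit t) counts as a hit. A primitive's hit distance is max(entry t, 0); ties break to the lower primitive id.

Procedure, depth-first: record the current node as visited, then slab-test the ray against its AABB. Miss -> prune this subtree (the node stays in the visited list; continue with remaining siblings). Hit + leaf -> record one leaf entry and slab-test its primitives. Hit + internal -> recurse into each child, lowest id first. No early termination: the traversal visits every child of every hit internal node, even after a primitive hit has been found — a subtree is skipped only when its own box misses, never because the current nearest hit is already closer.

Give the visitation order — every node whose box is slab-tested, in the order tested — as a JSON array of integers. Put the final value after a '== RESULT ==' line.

Trace the traversal:
N0 x:[23,43] y:[9/2,47/2] z:[-12,29] -> hit [23,47/2], descend [8, 13]
  N8 x:[23,43] y:[12,47/2] z:[10,29] -> hit [23,47/2], descend [2, 3]
    N2 x:[28,43] y:[12,33/2] z:[10,27] -> miss, prune
    N3 x:[23,55/2] y:[19,47/2] z:[20,29] -> hit [23,47/2], descend [4, 14]
      N4 x:[23,25] y:[19,47/2] z:[20,27] -> hit [23,47/2] leaf, test {P7@t=23, P9(miss)}
      N14 x:[53/2,55/2] y:[20,41/2] z:[28,29] -> miss, prune
  N13 x:[25,85/2] y:[9/2,47/2] z:[-12,13] -> miss, prune

order=[0, 8, 2, 3, 4, 14, 13]  |boxes|=7  |leaves|=1  hit=P7

== RESULT ==
[0, 8, 2, 3, 4, 14, 13]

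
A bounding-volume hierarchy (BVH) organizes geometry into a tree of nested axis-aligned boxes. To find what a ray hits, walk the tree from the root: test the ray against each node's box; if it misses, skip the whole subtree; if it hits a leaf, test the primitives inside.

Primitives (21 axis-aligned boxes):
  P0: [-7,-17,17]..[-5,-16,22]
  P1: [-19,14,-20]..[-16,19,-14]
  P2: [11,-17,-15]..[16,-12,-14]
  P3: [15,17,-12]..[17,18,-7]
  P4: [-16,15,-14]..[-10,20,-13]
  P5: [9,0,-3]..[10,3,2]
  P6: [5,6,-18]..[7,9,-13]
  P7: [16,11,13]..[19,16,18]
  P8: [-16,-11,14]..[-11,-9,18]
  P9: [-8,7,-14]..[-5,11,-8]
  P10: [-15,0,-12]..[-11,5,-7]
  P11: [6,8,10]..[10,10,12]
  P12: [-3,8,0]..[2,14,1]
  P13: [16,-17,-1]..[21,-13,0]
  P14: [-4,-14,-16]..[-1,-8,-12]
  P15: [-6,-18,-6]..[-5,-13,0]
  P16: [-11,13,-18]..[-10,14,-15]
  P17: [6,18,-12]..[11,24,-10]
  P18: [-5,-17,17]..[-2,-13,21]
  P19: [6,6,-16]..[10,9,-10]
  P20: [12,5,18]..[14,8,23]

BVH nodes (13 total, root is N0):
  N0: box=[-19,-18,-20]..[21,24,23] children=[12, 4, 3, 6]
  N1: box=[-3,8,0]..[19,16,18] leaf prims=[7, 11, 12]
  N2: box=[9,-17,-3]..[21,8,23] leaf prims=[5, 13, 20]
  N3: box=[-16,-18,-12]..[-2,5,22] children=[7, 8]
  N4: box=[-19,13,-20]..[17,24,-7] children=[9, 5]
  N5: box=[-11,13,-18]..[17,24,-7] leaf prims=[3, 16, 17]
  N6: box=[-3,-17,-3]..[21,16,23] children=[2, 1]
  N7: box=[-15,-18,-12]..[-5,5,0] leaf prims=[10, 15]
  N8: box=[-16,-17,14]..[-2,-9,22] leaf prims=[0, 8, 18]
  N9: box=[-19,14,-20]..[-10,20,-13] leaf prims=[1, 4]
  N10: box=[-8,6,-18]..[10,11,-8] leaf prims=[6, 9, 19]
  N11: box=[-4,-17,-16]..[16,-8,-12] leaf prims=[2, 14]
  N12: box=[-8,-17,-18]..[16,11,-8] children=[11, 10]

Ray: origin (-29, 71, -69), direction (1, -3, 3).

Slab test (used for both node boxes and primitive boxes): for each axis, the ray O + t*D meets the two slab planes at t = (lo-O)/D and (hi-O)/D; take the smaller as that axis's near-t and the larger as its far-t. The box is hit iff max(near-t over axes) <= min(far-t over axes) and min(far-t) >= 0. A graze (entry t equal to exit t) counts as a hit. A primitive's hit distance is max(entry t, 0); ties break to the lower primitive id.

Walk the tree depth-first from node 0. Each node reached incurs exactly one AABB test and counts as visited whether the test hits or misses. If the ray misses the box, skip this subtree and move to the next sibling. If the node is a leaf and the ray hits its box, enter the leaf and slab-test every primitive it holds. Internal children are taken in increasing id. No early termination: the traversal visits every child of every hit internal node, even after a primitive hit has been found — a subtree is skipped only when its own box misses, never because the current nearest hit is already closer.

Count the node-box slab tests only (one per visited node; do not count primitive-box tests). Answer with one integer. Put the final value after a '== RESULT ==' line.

Walk:
N0 x:[10,50] y:[47/3,89/3] z:[49/3,92/3] -> hit [49/3,89/3], descend [3, 4, 6, 12]
  N3 x:[13,27] y:[22,89/3] z:[19,91/3] -> hit [22,27], descend [7, 8]
    N7 x:[14,24] y:[22,89/3] z:[19,23] -> hit [22,23] leaf, test {P10(miss), P15(miss)}
    N8 x:[13,27] y:[80/3,88/3] z:[83/3,91/3] -> miss, prune
  N4 x:[10,46] y:[47/3,58/3] z:[49/3,62/3] -> hit [49/3,58/3], descend [5, 9]
    N5 x:[18,46] y:[47/3,58/3] z:[17,62/3] -> hit [18,58/3] leaf, test {P3(miss), P16(miss), P17(miss)}
    N9 x:[10,19] y:[17,19] z:[49/3,56/3] -> hit [17,56/3] leaf, test {P1(miss), P4@t=55/3}
  N6 x:[26,50] y:[55/3,88/3] z:[22,92/3] -> hit [26,88/3], descend [1, 2]
    N1 x:[26,48] y:[55/3,21] z:[23,29] -> miss, prune
    N2 x:[38,50] y:[21,88/3] z:[22,92/3] -> miss, prune
  N12 x:[21,45] y:[20,88/3] z:[17,61/3] -> miss, prune

Visited [0, 3, 7, 8, 4, 5, 9, 6, 1, 2, 12]. Tests: 11 box, 3 leaf. Nearest: P4.

== RESULT ==
11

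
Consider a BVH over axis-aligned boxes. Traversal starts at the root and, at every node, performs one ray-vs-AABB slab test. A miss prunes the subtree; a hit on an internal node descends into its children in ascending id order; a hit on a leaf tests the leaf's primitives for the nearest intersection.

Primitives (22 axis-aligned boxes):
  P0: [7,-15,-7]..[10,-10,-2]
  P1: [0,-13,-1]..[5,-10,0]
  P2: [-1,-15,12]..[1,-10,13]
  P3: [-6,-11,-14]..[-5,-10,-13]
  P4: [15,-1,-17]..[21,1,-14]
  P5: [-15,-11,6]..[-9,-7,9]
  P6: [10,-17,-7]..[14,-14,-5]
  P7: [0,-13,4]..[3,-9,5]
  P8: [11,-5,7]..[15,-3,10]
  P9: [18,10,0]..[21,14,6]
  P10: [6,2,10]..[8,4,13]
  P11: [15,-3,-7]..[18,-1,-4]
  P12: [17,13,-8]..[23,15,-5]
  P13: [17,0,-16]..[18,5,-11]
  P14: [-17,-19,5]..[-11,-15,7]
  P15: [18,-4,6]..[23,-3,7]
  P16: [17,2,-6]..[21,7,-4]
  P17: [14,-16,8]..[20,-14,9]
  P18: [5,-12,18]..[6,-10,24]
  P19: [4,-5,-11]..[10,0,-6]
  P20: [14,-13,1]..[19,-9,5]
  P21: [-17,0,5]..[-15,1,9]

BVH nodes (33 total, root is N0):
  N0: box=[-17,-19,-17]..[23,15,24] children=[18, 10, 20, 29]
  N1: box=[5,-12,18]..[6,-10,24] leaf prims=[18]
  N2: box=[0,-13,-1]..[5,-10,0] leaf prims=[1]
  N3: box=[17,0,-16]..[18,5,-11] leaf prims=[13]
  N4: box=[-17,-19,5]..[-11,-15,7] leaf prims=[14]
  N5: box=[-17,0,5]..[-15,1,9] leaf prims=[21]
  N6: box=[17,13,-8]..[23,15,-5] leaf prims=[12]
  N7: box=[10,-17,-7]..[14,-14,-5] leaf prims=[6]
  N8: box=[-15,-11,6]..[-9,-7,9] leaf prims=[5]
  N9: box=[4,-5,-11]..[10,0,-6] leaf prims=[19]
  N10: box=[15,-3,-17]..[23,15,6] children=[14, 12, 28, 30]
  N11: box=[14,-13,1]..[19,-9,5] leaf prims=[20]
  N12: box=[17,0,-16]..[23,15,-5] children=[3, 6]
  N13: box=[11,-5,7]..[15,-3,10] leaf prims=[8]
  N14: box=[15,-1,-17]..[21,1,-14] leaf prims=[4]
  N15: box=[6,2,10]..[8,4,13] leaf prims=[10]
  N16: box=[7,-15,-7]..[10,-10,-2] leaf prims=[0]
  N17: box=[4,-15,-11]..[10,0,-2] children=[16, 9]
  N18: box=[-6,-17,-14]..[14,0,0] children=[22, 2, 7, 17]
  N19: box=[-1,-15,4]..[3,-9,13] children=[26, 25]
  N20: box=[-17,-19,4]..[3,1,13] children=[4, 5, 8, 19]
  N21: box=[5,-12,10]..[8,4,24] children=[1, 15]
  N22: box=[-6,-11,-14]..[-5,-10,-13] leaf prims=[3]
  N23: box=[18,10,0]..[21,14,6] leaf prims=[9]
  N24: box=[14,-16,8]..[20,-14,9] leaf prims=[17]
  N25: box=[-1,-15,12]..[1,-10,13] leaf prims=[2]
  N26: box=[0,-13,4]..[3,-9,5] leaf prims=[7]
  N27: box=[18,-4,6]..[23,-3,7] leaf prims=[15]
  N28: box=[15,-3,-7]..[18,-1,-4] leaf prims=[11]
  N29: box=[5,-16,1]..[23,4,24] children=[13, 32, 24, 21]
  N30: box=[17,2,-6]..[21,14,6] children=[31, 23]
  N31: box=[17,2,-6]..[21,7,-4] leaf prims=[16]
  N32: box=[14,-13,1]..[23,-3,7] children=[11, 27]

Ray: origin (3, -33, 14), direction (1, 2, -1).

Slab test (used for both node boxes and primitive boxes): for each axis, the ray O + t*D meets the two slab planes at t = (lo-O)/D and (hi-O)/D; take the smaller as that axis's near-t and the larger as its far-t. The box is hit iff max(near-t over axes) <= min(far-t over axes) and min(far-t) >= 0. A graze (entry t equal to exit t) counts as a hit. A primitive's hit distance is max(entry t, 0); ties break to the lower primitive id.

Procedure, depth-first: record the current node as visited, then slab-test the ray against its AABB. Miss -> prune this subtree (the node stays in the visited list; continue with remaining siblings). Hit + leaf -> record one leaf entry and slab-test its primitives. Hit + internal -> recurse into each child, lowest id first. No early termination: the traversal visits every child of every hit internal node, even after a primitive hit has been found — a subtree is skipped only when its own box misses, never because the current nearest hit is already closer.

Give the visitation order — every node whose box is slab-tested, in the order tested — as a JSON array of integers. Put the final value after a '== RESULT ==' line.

Trace the traversal:
N0 x:[-20,20] y:[7,24] z:[-10,31] -> hit [7,20], descend [10, 18, 20, 29]
  N10 x:[12,20] y:[15,24] z:[8,31] -> hit [15,20], descend [12, 14, 28, 30]
    N12 x:[14,20] y:[33/2,24] z:[19,30] -> hit [19,20], descend [3, 6]
      N3 x:[14,15] y:[33/2,19] z:[25,30] -> miss, prune
      N6 x:[14,20] y:[23,24] z:[19,22] -> miss, prune
    N14 x:[12,18] y:[16,17] z:[28,31] -> miss, prune
    N28 x:[12,15] y:[15,16] z:[18,21] -> miss, prune
    N30 x:[14,18] y:[35/2,47/2] z:[8,20] -> hit [35/2,18], descend [23, 31]
      N23 x:[15,18] y:[43/2,47/2] z:[8,14] -> miss, prune
      N31 x:[14,18] y:[35/2,20] z:[18,20] -> hit [18,18] leaf, test {P16@t=18}
  N18 x:[-9,11] y:[8,33/2] z:[14,28] -> miss, prune
  N20 x:[-20,0] y:[7,17] z:[1,10] -> miss, prune
  N29 x:[2,20] y:[17/2,37/2] z:[-10,13] -> hit [17/2,13], descend [13, 21, 24, 32]
    N13 x:[8,12] y:[14,15] z:[4,7] -> miss, prune
    N21 x:[2,5] y:[21/2,37/2] z:[-10,4] -> miss, prune
    N24 x:[11,17] y:[17/2,19/2] z:[5,6] -> miss, prune
    N32 x:[11,20] y:[10,15] z:[7,13] -> hit [11,13], descend [11, 27]
      N11 x:[11,16] y:[10,12] z:[9,13] -> hit [11,12] leaf, test {P20@t=11}
      N27 x:[15,20] y:[29/2,15] z:[7,8] -> miss, prune

Visited [0, 10, 12, 3, 6, 14, 28, 30, 23, 31, 18, 20, 29, 13, 21, 24, 32, 11, 27]. Tests: 19 box, 2 leaf. Nearest: P20.

== RESULT ==
[0, 10, 12, 3, 6, 14, 28, 30, 23, 31, 18, 20, 29, 13, 21, 24, 32, 11, 27]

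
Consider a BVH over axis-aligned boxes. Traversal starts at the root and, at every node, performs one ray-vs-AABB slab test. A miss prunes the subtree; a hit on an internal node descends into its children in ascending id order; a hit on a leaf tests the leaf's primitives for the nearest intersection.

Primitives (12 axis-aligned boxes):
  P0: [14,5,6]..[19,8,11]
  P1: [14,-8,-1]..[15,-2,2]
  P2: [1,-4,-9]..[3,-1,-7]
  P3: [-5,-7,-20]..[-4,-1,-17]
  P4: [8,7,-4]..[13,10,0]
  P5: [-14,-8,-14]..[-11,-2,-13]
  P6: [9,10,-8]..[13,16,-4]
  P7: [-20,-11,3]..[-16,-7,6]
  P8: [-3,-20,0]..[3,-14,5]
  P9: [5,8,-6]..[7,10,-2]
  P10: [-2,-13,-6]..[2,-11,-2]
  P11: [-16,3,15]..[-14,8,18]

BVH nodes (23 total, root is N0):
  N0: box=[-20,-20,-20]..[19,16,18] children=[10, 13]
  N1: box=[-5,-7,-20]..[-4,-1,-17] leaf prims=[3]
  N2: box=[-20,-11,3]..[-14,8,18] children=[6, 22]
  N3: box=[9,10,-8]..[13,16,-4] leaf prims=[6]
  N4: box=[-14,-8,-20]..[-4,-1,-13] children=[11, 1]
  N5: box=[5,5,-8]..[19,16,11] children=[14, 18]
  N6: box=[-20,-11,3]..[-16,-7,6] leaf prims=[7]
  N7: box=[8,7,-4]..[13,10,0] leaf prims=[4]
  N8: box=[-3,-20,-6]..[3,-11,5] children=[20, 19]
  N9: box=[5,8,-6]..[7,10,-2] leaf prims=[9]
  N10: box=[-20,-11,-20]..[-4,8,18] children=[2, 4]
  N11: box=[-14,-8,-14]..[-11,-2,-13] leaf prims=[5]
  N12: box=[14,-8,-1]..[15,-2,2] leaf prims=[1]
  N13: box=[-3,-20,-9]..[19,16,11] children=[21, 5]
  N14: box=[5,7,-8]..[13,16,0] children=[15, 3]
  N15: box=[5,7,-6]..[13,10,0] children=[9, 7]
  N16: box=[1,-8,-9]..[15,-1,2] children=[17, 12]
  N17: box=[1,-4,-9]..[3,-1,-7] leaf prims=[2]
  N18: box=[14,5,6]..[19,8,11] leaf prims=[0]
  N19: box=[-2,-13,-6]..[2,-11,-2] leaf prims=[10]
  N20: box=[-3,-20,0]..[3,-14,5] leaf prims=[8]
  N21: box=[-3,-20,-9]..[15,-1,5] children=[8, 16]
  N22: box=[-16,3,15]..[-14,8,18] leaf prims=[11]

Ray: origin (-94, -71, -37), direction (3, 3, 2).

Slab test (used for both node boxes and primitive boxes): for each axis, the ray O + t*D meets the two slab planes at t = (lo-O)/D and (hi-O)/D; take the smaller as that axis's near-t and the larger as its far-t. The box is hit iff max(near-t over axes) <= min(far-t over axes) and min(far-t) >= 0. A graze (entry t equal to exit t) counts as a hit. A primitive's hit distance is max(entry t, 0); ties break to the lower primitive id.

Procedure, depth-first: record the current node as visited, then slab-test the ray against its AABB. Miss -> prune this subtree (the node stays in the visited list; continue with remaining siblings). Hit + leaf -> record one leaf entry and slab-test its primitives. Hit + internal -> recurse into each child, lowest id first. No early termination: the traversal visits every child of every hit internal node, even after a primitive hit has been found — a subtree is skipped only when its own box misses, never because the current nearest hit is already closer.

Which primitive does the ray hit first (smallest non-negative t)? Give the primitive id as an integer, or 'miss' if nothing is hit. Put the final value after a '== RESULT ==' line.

Traverse from the root:
N0 x:[74/3,113/3] y:[17,29] z:[17/2,55/2] -> hit [74/3,55/2], descend [10, 13]
  N10 x:[74/3,30] y:[20,79/3] z:[17/2,55/2] -> hit [74/3,79/3], descend [2, 4]
    N2 x:[74/3,80/3] y:[20,79/3] z:[20,55/2] -> hit [74/3,79/3], descend [6, 22]
      N6 x:[74/3,26] y:[20,64/3] z:[20,43/2] -> miss, prune
      N22 x:[26,80/3] y:[74/3,79/3] z:[26,55/2] -> hit [26,79/3] leaf, test {P11@t=26}
    N4 x:[80/3,30] y:[21,70/3] z:[17/2,12] -> miss, prune
  N13 x:[91/3,113/3] y:[17,29] z:[14,24] -> miss, prune

Summary -> nodes [0, 10, 2, 6, 22, 4, 13]; box-tests=7; leaf-entries=1; first=P11

== RESULT ==
11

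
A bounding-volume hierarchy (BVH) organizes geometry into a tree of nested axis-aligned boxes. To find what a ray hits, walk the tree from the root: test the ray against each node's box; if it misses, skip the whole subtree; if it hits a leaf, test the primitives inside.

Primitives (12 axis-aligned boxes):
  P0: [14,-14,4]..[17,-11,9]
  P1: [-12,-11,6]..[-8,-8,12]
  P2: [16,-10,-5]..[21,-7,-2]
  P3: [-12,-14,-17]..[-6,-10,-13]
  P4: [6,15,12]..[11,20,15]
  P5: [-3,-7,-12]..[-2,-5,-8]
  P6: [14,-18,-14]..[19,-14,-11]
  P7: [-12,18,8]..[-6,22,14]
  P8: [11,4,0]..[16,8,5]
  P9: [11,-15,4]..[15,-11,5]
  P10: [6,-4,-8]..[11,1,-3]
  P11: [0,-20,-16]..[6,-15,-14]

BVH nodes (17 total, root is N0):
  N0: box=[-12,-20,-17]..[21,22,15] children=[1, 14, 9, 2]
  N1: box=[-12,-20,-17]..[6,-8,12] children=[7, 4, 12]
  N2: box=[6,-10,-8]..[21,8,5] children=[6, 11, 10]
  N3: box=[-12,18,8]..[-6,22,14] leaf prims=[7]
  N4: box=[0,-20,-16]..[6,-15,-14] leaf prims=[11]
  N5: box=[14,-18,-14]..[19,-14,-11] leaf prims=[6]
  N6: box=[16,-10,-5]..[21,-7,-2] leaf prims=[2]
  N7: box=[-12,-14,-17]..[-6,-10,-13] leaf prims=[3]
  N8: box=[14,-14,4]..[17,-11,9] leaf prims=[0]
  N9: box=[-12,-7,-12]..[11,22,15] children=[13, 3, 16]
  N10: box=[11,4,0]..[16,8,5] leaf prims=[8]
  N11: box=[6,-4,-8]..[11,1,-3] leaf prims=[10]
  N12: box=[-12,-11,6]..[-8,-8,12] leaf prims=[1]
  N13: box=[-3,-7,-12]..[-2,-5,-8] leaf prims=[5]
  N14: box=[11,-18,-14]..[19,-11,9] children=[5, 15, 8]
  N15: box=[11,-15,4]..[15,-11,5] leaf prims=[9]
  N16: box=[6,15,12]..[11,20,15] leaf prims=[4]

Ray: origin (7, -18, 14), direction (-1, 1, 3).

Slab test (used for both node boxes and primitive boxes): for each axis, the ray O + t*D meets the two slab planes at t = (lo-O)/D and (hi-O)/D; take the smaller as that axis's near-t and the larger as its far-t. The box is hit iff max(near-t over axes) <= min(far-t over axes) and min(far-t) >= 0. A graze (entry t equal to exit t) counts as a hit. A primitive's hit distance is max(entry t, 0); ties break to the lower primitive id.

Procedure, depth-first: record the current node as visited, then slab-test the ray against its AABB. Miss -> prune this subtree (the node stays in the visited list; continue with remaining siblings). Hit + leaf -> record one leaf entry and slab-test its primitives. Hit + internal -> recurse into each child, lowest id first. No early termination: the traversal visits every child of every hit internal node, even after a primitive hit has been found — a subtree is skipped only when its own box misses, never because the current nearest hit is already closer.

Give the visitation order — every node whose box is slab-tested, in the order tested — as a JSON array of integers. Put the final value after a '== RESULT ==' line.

Walk:
N0 x:[-14,19] y:[-2,40] z:[-31/3,1/3] -> hit [-2,1/3], descend [1, 2, 9, 14]
  N1 x:[1,19] y:[-2,10] z:[-31/3,-2/3] -> miss, prune
  N2 x:[-14,1] y:[8,26] z:[-22/3,-3] -> miss, prune
  N9 x:[-4,19] y:[11,40] z:[-26/3,1/3] -> miss, prune
  N14 x:[-12,-4] y:[0,7] z:[-28/3,-5/3] -> miss, prune

5 AABB tests over nodes [0, 1, 2, 9, 14]; 0 leaves entered; closest miss.

== RESULT ==
[0, 1, 2, 9, 14]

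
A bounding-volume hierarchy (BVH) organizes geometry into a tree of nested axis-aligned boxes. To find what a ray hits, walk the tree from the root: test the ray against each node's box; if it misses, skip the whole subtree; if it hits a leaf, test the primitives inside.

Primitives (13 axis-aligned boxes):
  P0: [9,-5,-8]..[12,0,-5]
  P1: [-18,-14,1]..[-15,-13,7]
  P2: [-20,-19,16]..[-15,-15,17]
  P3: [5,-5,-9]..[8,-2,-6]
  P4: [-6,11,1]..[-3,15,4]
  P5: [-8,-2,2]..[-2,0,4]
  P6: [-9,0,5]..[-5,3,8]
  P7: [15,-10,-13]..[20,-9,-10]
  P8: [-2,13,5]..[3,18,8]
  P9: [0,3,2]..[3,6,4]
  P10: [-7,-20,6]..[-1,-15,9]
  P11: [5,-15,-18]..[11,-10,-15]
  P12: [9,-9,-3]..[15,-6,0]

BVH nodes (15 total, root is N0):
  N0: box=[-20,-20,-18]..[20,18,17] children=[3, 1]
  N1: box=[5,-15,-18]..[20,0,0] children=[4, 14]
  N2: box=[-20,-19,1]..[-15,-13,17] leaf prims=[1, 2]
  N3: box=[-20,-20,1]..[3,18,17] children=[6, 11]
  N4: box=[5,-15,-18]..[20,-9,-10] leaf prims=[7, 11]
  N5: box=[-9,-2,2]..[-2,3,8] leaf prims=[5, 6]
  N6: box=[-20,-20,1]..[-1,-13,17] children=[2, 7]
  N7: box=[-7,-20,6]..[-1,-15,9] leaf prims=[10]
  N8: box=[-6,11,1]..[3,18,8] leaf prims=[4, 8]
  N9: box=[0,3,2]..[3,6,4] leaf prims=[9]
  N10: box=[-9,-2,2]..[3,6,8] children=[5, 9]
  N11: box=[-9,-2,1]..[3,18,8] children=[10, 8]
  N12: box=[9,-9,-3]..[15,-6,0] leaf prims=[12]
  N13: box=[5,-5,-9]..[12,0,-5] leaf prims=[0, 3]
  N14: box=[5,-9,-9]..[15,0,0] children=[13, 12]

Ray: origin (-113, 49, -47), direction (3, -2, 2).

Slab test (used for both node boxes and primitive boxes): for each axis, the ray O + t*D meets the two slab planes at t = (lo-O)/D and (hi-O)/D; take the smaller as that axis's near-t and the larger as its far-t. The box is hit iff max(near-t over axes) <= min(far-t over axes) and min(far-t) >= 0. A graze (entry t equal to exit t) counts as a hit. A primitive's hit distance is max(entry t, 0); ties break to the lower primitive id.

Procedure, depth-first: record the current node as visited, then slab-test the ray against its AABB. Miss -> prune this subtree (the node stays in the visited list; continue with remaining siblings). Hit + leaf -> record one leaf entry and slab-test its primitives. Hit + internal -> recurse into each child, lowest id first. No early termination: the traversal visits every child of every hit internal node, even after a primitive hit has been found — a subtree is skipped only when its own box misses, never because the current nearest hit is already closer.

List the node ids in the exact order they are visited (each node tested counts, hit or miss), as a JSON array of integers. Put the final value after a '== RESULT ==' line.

Walk:
N0 x:[31,133/3] y:[31/2,69/2] z:[29/2,32] -> hit [31,32], descend [1, 3]
  N1 x:[118/3,133/3] y:[49/2,32] z:[29/2,47/2] -> miss, prune
  N3 x:[31,116/3] y:[31/2,69/2] z:[24,32] -> hit [31,32], descend [6, 11]
    N6 x:[31,112/3] y:[31,69/2] z:[24,32] -> hit [31,32], descend [2, 7]
      N2 x:[31,98/3] y:[31,34] z:[24,32] -> hit [31,32] leaf, test {P1(miss), P2@t=32}
      N7 x:[106/3,112/3] y:[32,69/2] z:[53/2,28] -> miss, prune
    N11 x:[104/3,116/3] y:[31/2,51/2] z:[24,55/2] -> miss, prune

order=[0, 1, 3, 6, 2, 7, 11]  |boxes|=7  |leaves|=1  hit=P2

== RESULT ==
[0, 1, 3, 6, 2, 7, 11]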